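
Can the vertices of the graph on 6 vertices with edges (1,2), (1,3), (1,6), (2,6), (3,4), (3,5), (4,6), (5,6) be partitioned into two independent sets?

Step 1: Attempt 2-coloring using BFS:
  Start at vertex 1, assign color 0
  Color vertex 2 with color 1 (neighbor of 1)
  Color vertex 3 with color 1 (neighbor of 1)
  Color vertex 6 with color 1 (neighbor of 1)

Step 2: Conflict found! Vertices 2 and 6 are adjacent but have the same color.
This means the graph contains an odd cycle.

The graph is NOT bipartite.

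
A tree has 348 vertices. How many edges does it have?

A tree on n vertices always has exactly n - 1 edges.
For n = 348: edges = 348 - 1 = 347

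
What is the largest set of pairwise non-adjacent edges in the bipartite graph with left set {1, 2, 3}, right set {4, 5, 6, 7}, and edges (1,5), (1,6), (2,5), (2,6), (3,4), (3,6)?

Step 1: List the neighbors of each left vertex:
  1: 5, 6
  2: 5, 6
  3: 4, 6

Step 2: Greedily match left vertices, then look for augmenting paths:
  Match 1 -- 5
  Match 2 -- 6
  Match 3 -- 4
  No augmenting path remains.

Step 3: Verify this is maximum:
  Matching size 3 = min(|L|, |R|) = min(3, 4), which is an upper bound, so this matching is maximum.

Maximum matching: {(1,5), (2,6), (3,4)}
Size: 3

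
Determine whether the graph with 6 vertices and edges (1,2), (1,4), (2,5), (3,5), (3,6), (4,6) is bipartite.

Step 1: Attempt 2-coloring using BFS:
  Start at vertex 1, assign color 0
  Color vertex 2 with color 1 (neighbor of 1)
  Color vertex 4 with color 1 (neighbor of 1)
  Color vertex 5 with color 0 (neighbor of 2)
  Color vertex 6 with color 0 (neighbor of 4)
  Color vertex 3 with color 1 (neighbor of 5)

Step 2: 2-coloring succeeded. No conflicts found.
  Set A (color 0): {1, 5, 6}
  Set B (color 1): {2, 3, 4}

The graph is bipartite with partition {1, 5, 6}, {2, 3, 4}.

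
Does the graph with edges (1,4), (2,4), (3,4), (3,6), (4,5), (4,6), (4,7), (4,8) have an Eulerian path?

Step 1: Find the degree of each vertex:
  deg(1) = 1
  deg(2) = 1
  deg(3) = 2
  deg(4) = 7
  deg(5) = 1
  deg(6) = 2
  deg(7) = 1
  deg(8) = 1

Step 2: Count vertices with odd degree:
  Odd-degree vertices: 1, 2, 4, 5, 7, 8 (6 total)

Step 3: Apply Euler's theorem:
  - Eulerian circuit exists iff graph is connected and all vertices have even degree
  - Eulerian path exists iff graph is connected and has 0 or 2 odd-degree vertices

Graph has 6 odd-degree vertices (need 0 or 2).
Neither Eulerian path nor Eulerian circuit exists.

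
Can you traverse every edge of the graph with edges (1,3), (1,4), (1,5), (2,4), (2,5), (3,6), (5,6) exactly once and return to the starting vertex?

Step 1: Find the degree of each vertex:
  deg(1) = 3
  deg(2) = 2
  deg(3) = 2
  deg(4) = 2
  deg(5) = 3
  deg(6) = 2

Step 2: Count vertices with odd degree:
  Odd-degree vertices: 1, 5 (2 total)

Step 3: Apply Euler's theorem:
  - Eulerian circuit exists iff graph is connected and all vertices have even degree
  - Eulerian path exists iff graph is connected and has 0 or 2 odd-degree vertices

Graph is connected with exactly 2 odd-degree vertices (1, 5).
Eulerian path exists (starting and ending at the odd-degree vertices), but no Eulerian circuit.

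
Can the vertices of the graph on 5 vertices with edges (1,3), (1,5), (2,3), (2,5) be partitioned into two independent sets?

Step 1: Attempt 2-coloring using BFS:
  Start at vertex 1, assign color 0
  Color vertex 3 with color 1 (neighbor of 1)
  Color vertex 5 with color 1 (neighbor of 1)
  Color vertex 2 with color 0 (neighbor of 3)
  Start new component at vertex 4, assign color 0

Step 2: 2-coloring succeeded. No conflicts found.
  Set A (color 0): {1, 2, 4}
  Set B (color 1): {3, 5}

The graph is bipartite with partition {1, 2, 4}, {3, 5}.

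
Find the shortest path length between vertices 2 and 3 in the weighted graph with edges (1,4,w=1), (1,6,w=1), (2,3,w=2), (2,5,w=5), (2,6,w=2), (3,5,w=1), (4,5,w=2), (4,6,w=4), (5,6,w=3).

Step 1: Build adjacency list with weights:
  1: 4(w=1), 6(w=1)
  2: 3(w=2), 5(w=5), 6(w=2)
  3: 2(w=2), 5(w=1)
  4: 1(w=1), 5(w=2), 6(w=4)
  5: 2(w=5), 3(w=1), 4(w=2), 6(w=3)
  6: 1(w=1), 2(w=2), 4(w=4), 5(w=3)

Step 2: Apply Dijkstra's algorithm from vertex 2:
  Visit vertex 2 (distance=0)
    Update dist[3] = 2
    Update dist[5] = 5
    Update dist[6] = 2
  Visit vertex 3 (distance=2)
    Update dist[5] = 3

Step 3: Shortest path: 2 -> 3
Total weight: 2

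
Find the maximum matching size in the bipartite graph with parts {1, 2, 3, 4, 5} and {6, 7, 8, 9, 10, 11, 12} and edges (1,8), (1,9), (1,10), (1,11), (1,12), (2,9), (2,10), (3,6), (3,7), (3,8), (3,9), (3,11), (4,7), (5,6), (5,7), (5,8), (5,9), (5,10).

Step 1: List the neighbors of each left vertex:
  1: 8, 9, 10, 11, 12
  2: 9, 10
  3: 6, 7, 8, 9, 11
  4: 7
  5: 6, 7, 8, 9, 10

Step 2: Greedily match left vertices, then look for augmenting paths:
  Match 1 -- 8
  Match 2 -- 9
  Match 3 -- 6
  Match 4 -- 7
  Match 5 -- 10
  No augmenting path remains.

Step 3: Verify this is maximum:
  Matching size 5 = min(|L|, |R|) = min(5, 7), which is an upper bound, so this matching is maximum.

Maximum matching: {(1,8), (2,9), (3,6), (4,7), (5,10)}
Size: 5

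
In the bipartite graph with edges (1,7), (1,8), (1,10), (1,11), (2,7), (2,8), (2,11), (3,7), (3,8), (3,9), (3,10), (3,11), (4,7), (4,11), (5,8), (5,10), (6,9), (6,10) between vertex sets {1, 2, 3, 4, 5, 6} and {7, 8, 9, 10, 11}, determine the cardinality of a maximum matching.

Step 1: List the neighbors of each left vertex:
  1: 7, 8, 10, 11
  2: 7, 8, 11
  3: 7, 8, 9, 10, 11
  4: 7, 11
  5: 8, 10
  6: 9, 10

Step 2: Greedily match left vertices, then look for augmenting paths:
  Match 1 -- 7
  Match 2 -- 8
  Match 3 -- 9
  Match 4 -- 11
  Match 5 -- 10
  No augmenting path remains.

Step 3: Verify this is maximum:
  Matching size 5 = min(|L|, |R|) = min(6, 5), which is an upper bound, so this matching is maximum.

Maximum matching: {(1,7), (2,8), (3,9), (4,11), (5,10)}
Size: 5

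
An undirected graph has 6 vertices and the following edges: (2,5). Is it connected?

Step 1: Build adjacency list from edges:
  1: (none)
  2: 5
  3: (none)
  4: (none)
  5: 2
  6: (none)

Step 2: Run BFS/DFS from vertex 1:
  Visited: {1}
  Reached 1 of 6 vertices

Step 3: Only 1 of 6 vertices reached. Graph is disconnected.
Connected components: {1}, {2, 5}, {3}, {4}, {6}
Answer: No, the graph is not connected (5 components).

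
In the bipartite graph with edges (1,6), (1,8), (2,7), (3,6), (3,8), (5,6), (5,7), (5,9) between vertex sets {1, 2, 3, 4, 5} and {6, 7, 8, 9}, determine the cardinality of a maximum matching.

Step 1: List the neighbors of each left vertex:
  1: 6, 8
  2: 7
  3: 6, 8
  4: (none)
  5: 6, 7, 9

Step 2: Greedily match left vertices, then look for augmenting paths:
  Match 1 -- 6
  Match 2 -- 7
  Match 3 -- 8
  Match 5 -- 9
  No augmenting path remains.

Step 3: Verify this is maximum:
  Matching size 4 = min(|L|, |R|) = min(5, 4), which is an upper bound, so this matching is maximum.

Maximum matching: {(1,6), (2,7), (3,8), (5,9)}
Size: 4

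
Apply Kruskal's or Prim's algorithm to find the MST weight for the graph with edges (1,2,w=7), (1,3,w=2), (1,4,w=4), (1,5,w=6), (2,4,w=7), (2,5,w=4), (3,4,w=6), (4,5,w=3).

Apply Kruskal's algorithm (sort edges by weight, add if no cycle):

Sorted edges by weight:
  (1,3) w=2
  (4,5) w=3
  (1,4) w=4
  (2,5) w=4
  (1,5) w=6
  (3,4) w=6
  (1,2) w=7
  (2,4) w=7

Add edge (1,3) w=2 -- no cycle. Running total: 2
Add edge (4,5) w=3 -- no cycle. Running total: 5
Add edge (1,4) w=4 -- no cycle. Running total: 9
Add edge (2,5) w=4 -- no cycle. Running total: 13

MST edges: (1,3,w=2), (4,5,w=3), (1,4,w=4), (2,5,w=4)
Total MST weight: 2 + 3 + 4 + 4 = 13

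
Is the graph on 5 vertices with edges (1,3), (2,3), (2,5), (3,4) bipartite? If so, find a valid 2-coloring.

Step 1: Attempt 2-coloring using BFS:
  Start at vertex 1, assign color 0
  Color vertex 3 with color 1 (neighbor of 1)
  Color vertex 2 with color 0 (neighbor of 3)
  Color vertex 4 with color 0 (neighbor of 3)
  Color vertex 5 with color 1 (neighbor of 2)

Step 2: 2-coloring succeeded. No conflicts found.
  Set A (color 0): {1, 2, 4}
  Set B (color 1): {3, 5}

The graph is bipartite with partition {1, 2, 4}, {3, 5}.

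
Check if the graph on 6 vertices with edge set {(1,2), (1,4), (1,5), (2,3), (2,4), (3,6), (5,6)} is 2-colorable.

Step 1: Attempt 2-coloring using BFS:
  Start at vertex 1, assign color 0
  Color vertex 2 with color 1 (neighbor of 1)
  Color vertex 4 with color 1 (neighbor of 1)
  Color vertex 5 with color 1 (neighbor of 1)
  Color vertex 3 with color 0 (neighbor of 2)

Step 2: Conflict found! Vertices 2 and 4 are adjacent but have the same color.
This means the graph contains an odd cycle.

The graph is NOT bipartite.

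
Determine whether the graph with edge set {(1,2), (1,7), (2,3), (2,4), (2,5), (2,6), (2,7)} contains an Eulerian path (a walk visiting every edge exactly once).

Step 1: Find the degree of each vertex:
  deg(1) = 2
  deg(2) = 6
  deg(3) = 1
  deg(4) = 1
  deg(5) = 1
  deg(6) = 1
  deg(7) = 2

Step 2: Count vertices with odd degree:
  Odd-degree vertices: 3, 4, 5, 6 (4 total)

Step 3: Apply Euler's theorem:
  - Eulerian circuit exists iff graph is connected and all vertices have even degree
  - Eulerian path exists iff graph is connected and has 0 or 2 odd-degree vertices

Graph has 4 odd-degree vertices (need 0 or 2).
Neither Eulerian path nor Eulerian circuit exists.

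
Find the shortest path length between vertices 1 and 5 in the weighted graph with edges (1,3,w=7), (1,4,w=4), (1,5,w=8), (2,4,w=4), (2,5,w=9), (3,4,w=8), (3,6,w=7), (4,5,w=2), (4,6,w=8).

Step 1: Build adjacency list with weights:
  1: 3(w=7), 4(w=4), 5(w=8)
  2: 4(w=4), 5(w=9)
  3: 1(w=7), 4(w=8), 6(w=7)
  4: 1(w=4), 2(w=4), 3(w=8), 5(w=2), 6(w=8)
  5: 1(w=8), 2(w=9), 4(w=2)
  6: 3(w=7), 4(w=8)

Step 2: Apply Dijkstra's algorithm from vertex 1:
  Visit vertex 1 (distance=0)
    Update dist[3] = 7
    Update dist[4] = 4
    Update dist[5] = 8
  Visit vertex 4 (distance=4)
    Update dist[2] = 8
    Update dist[5] = 6
    Update dist[6] = 12
  Visit vertex 5 (distance=6)

Step 3: Shortest path: 1 -> 4 -> 5
Total weight: 4 + 2 = 6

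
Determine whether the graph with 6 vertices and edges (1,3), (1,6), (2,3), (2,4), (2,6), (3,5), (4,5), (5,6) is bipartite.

Step 1: Attempt 2-coloring using BFS:
  Start at vertex 1, assign color 0
  Color vertex 3 with color 1 (neighbor of 1)
  Color vertex 6 with color 1 (neighbor of 1)
  Color vertex 2 with color 0 (neighbor of 3)
  Color vertex 5 with color 0 (neighbor of 3)
  Color vertex 4 with color 1 (neighbor of 2)

Step 2: 2-coloring succeeded. No conflicts found.
  Set A (color 0): {1, 2, 5}
  Set B (color 1): {3, 4, 6}

The graph is bipartite with partition {1, 2, 5}, {3, 4, 6}.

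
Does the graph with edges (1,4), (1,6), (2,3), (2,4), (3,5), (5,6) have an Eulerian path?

Step 1: Find the degree of each vertex:
  deg(1) = 2
  deg(2) = 2
  deg(3) = 2
  deg(4) = 2
  deg(5) = 2
  deg(6) = 2

Step 2: Count vertices with odd degree:
  All vertices have even degree (0 odd-degree vertices)

Step 3: Apply Euler's theorem:
  - Eulerian circuit exists iff graph is connected and all vertices have even degree
  - Eulerian path exists iff graph is connected and has 0 or 2 odd-degree vertices

Graph is connected with 0 odd-degree vertices.
Both Eulerian circuit and Eulerian path exist.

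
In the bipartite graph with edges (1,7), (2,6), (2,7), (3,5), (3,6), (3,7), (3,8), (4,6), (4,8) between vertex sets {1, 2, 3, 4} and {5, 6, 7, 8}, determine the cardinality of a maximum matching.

Step 1: List the neighbors of each left vertex:
  1: 7
  2: 6, 7
  3: 5, 6, 7, 8
  4: 6, 8

Step 2: Greedily match left vertices, then look for augmenting paths:
  Match 1 -- 7
  Match 2 -- 6
  Match 3 -- 5
  Match 4 -- 8
  No augmenting path remains.

Step 3: Verify this is maximum:
  Matching size 4 = min(|L|, |R|) = min(4, 4), which is an upper bound, so this matching is maximum.

Maximum matching: {(1,7), (2,6), (3,5), (4,8)}
Size: 4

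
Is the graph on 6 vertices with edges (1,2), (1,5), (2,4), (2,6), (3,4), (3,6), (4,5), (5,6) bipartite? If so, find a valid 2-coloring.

Step 1: Attempt 2-coloring using BFS:
  Start at vertex 1, assign color 0
  Color vertex 2 with color 1 (neighbor of 1)
  Color vertex 5 with color 1 (neighbor of 1)
  Color vertex 4 with color 0 (neighbor of 2)
  Color vertex 6 with color 0 (neighbor of 2)
  Color vertex 3 with color 1 (neighbor of 4)

Step 2: 2-coloring succeeded. No conflicts found.
  Set A (color 0): {1, 4, 6}
  Set B (color 1): {2, 3, 5}

The graph is bipartite with partition {1, 4, 6}, {2, 3, 5}.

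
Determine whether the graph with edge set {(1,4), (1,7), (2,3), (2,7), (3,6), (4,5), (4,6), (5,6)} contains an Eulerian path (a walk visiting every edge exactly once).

Step 1: Find the degree of each vertex:
  deg(1) = 2
  deg(2) = 2
  deg(3) = 2
  deg(4) = 3
  deg(5) = 2
  deg(6) = 3
  deg(7) = 2

Step 2: Count vertices with odd degree:
  Odd-degree vertices: 4, 6 (2 total)

Step 3: Apply Euler's theorem:
  - Eulerian circuit exists iff graph is connected and all vertices have even degree
  - Eulerian path exists iff graph is connected and has 0 or 2 odd-degree vertices

Graph is connected with exactly 2 odd-degree vertices (4, 6).
Eulerian path exists (starting and ending at the odd-degree vertices), but no Eulerian circuit.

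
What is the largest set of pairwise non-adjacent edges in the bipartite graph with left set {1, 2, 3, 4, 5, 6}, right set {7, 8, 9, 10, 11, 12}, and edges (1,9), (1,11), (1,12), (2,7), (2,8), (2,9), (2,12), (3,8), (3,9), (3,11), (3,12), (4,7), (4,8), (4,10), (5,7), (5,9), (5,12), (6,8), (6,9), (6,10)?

Step 1: List the neighbors of each left vertex:
  1: 9, 11, 12
  2: 7, 8, 9, 12
  3: 8, 9, 11, 12
  4: 7, 8, 10
  5: 7, 9, 12
  6: 8, 9, 10

Step 2: Greedily match left vertices, then look for augmenting paths:
  Match 1 -- 9
  Match 2 -- 7
  Match 3 -- 11
  Match 4 -- 10
  Match 5 -- 12
  Match 6 -- 8
  No augmenting path remains.

Step 3: Verify this is maximum:
  Matching size 6 = min(|L|, |R|) = min(6, 6), which is an upper bound, so this matching is maximum.

Maximum matching: {(1,9), (2,7), (3,11), (4,10), (5,12), (6,8)}
Size: 6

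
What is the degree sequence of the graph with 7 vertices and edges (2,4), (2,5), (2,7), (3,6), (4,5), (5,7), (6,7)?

Step 1: Count edges incident to each vertex:
  deg(1) = 0 (neighbors: none)
  deg(2) = 3 (neighbors: 4, 5, 7)
  deg(3) = 1 (neighbors: 6)
  deg(4) = 2 (neighbors: 2, 5)
  deg(5) = 3 (neighbors: 2, 4, 7)
  deg(6) = 2 (neighbors: 3, 7)
  deg(7) = 3 (neighbors: 2, 5, 6)

Step 2: Sort degrees in non-increasing order:
  Degrees: [0, 3, 1, 2, 3, 2, 3] -> sorted: [3, 3, 3, 2, 2, 1, 0]

Degree sequence: [3, 3, 3, 2, 2, 1, 0]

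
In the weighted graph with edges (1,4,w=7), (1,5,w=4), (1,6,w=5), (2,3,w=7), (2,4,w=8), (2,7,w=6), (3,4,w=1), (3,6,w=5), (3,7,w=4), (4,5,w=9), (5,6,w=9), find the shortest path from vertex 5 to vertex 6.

Step 1: Build adjacency list with weights:
  1: 4(w=7), 5(w=4), 6(w=5)
  2: 3(w=7), 4(w=8), 7(w=6)
  3: 2(w=7), 4(w=1), 6(w=5), 7(w=4)
  4: 1(w=7), 2(w=8), 3(w=1), 5(w=9)
  5: 1(w=4), 4(w=9), 6(w=9)
  6: 1(w=5), 3(w=5), 5(w=9)
  7: 2(w=6), 3(w=4)

Step 2: Apply Dijkstra's algorithm from vertex 5:
  Visit vertex 5 (distance=0)
    Update dist[1] = 4
    Update dist[4] = 9
    Update dist[6] = 9
  Visit vertex 1 (distance=4)
  Visit vertex 4 (distance=9)
    Update dist[2] = 17
    Update dist[3] = 10
  Visit vertex 6 (distance=9)

Step 3: Shortest path: 5 -> 6
Total weight: 9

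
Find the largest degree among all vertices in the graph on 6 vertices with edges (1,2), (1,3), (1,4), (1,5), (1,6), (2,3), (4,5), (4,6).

Step 1: Count edges incident to each vertex:
  deg(1) = 5 (neighbors: 2, 3, 4, 5, 6)
  deg(2) = 2 (neighbors: 1, 3)
  deg(3) = 2 (neighbors: 1, 2)
  deg(4) = 3 (neighbors: 1, 5, 6)
  deg(5) = 2 (neighbors: 1, 4)
  deg(6) = 2 (neighbors: 1, 4)

Step 2: Find maximum:
  max(5, 2, 2, 3, 2, 2) = 5 (vertex 1)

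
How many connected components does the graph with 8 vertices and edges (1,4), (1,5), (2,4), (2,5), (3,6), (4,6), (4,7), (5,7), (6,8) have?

Step 1: Build adjacency list from edges:
  1: 4, 5
  2: 4, 5
  3: 6
  4: 1, 2, 6, 7
  5: 1, 2, 7
  6: 3, 4, 8
  7: 4, 5
  8: 6

Step 2: Run BFS/DFS from vertex 1:
  Visited: {1, 4, 5, 2, 6, 7, 3, 8}
  Reached 8 of 8 vertices

Step 3: All 8 vertices reached from vertex 1, so the graph is connected.
Number of connected components: 1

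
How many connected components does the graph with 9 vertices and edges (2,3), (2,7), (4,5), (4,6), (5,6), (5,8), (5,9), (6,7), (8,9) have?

Step 1: Build adjacency list from edges:
  1: (none)
  2: 3, 7
  3: 2
  4: 5, 6
  5: 4, 6, 8, 9
  6: 4, 5, 7
  7: 2, 6
  8: 5, 9
  9: 5, 8

Step 2: Run BFS/DFS from vertex 1:
  Visited: {1}
  Reached 1 of 9 vertices

Step 3: Only 1 of 9 vertices reached. Graph is disconnected.
Connected components: {1}, {2, 3, 4, 5, 6, 7, 8, 9}
Number of connected components: 2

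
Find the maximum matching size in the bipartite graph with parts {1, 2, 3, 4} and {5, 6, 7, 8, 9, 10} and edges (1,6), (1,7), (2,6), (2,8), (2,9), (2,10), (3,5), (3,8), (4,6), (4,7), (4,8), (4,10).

Step 1: List the neighbors of each left vertex:
  1: 6, 7
  2: 6, 8, 9, 10
  3: 5, 8
  4: 6, 7, 8, 10

Step 2: Greedily match left vertices, then look for augmenting paths:
  Match 1 -- 6
  Match 2 -- 8
  Match 3 -- 5
  Match 4 -- 7
  No augmenting path remains.

Step 3: Verify this is maximum:
  Matching size 4 = min(|L|, |R|) = min(4, 6), which is an upper bound, so this matching is maximum.

Maximum matching: {(1,6), (2,8), (3,5), (4,7)}
Size: 4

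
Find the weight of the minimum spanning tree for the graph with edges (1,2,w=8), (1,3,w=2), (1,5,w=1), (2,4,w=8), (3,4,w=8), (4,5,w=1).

Apply Kruskal's algorithm (sort edges by weight, add if no cycle):

Sorted edges by weight:
  (1,5) w=1
  (4,5) w=1
  (1,3) w=2
  (1,2) w=8
  (2,4) w=8
  (3,4) w=8

Add edge (1,5) w=1 -- no cycle. Running total: 1
Add edge (4,5) w=1 -- no cycle. Running total: 2
Add edge (1,3) w=2 -- no cycle. Running total: 4
Add edge (1,2) w=8 -- no cycle. Running total: 12

MST edges: (1,5,w=1), (4,5,w=1), (1,3,w=2), (1,2,w=8)
Total MST weight: 1 + 1 + 2 + 8 = 12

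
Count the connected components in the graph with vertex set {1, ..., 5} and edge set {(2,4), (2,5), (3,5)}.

Step 1: Build adjacency list from edges:
  1: (none)
  2: 4, 5
  3: 5
  4: 2
  5: 2, 3

Step 2: Run BFS/DFS from vertex 1:
  Visited: {1}
  Reached 1 of 5 vertices

Step 3: Only 1 of 5 vertices reached. Graph is disconnected.
Connected components: {1}, {2, 3, 4, 5}
Number of connected components: 2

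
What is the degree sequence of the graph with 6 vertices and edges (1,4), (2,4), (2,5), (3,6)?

Step 1: Count edges incident to each vertex:
  deg(1) = 1 (neighbors: 4)
  deg(2) = 2 (neighbors: 4, 5)
  deg(3) = 1 (neighbors: 6)
  deg(4) = 2 (neighbors: 1, 2)
  deg(5) = 1 (neighbors: 2)
  deg(6) = 1 (neighbors: 3)

Step 2: Sort degrees in non-increasing order:
  Degrees: [1, 2, 1, 2, 1, 1] -> sorted: [2, 2, 1, 1, 1, 1]

Degree sequence: [2, 2, 1, 1, 1, 1]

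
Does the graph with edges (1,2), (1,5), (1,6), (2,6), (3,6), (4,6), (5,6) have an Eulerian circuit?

Step 1: Find the degree of each vertex:
  deg(1) = 3
  deg(2) = 2
  deg(3) = 1
  deg(4) = 1
  deg(5) = 2
  deg(6) = 5

Step 2: Count vertices with odd degree:
  Odd-degree vertices: 1, 3, 4, 6 (4 total)

Step 3: Apply Euler's theorem:
  - Eulerian circuit exists iff graph is connected and all vertices have even degree
  - Eulerian path exists iff graph is connected and has 0 or 2 odd-degree vertices

Graph has 4 odd-degree vertices (need 0 or 2).
Neither Eulerian path nor Eulerian circuit exists.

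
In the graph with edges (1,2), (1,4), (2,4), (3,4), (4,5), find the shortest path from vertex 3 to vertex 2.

Step 1: Build adjacency list:
  1: 2, 4
  2: 1, 4
  3: 4
  4: 1, 2, 3, 5
  5: 4

Step 2: BFS from vertex 3 to find shortest path to 2:
  vertex 4 reached at distance 1
  vertex 1 reached at distance 2
  vertex 2 reached at distance 2

Step 3: Shortest path: 3 -> 4 -> 2
Path length: 2 edges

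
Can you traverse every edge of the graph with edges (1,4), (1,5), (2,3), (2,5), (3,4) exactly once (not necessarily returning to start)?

Step 1: Find the degree of each vertex:
  deg(1) = 2
  deg(2) = 2
  deg(3) = 2
  deg(4) = 2
  deg(5) = 2

Step 2: Count vertices with odd degree:
  All vertices have even degree (0 odd-degree vertices)

Step 3: Apply Euler's theorem:
  - Eulerian circuit exists iff graph is connected and all vertices have even degree
  - Eulerian path exists iff graph is connected and has 0 or 2 odd-degree vertices

Graph is connected with 0 odd-degree vertices.
Both Eulerian circuit and Eulerian path exist.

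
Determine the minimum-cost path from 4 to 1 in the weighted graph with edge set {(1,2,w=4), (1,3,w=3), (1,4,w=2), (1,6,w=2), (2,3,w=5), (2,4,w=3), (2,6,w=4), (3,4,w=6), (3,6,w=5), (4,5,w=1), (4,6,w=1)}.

Step 1: Build adjacency list with weights:
  1: 2(w=4), 3(w=3), 4(w=2), 6(w=2)
  2: 1(w=4), 3(w=5), 4(w=3), 6(w=4)
  3: 1(w=3), 2(w=5), 4(w=6), 6(w=5)
  4: 1(w=2), 2(w=3), 3(w=6), 5(w=1), 6(w=1)
  5: 4(w=1)
  6: 1(w=2), 2(w=4), 3(w=5), 4(w=1)

Step 2: Apply Dijkstra's algorithm from vertex 4:
  Visit vertex 4 (distance=0)
    Update dist[1] = 2
    Update dist[2] = 3
    Update dist[3] = 6
    Update dist[5] = 1
    Update dist[6] = 1
  Visit vertex 5 (distance=1)
  Visit vertex 6 (distance=1)
  Visit vertex 1 (distance=2)
    Update dist[3] = 5

Step 3: Shortest path: 4 -> 1
Total weight: 2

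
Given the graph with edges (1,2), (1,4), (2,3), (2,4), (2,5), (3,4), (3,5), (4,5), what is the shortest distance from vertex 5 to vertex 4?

Step 1: Build adjacency list:
  1: 2, 4
  2: 1, 3, 4, 5
  3: 2, 4, 5
  4: 1, 2, 3, 5
  5: 2, 3, 4

Step 2: BFS from vertex 5 to find shortest path to 4:
  vertex 2 reached at distance 1
  vertex 3 reached at distance 1
  vertex 4 reached at distance 1

Step 3: Shortest path: 5 -> 4
Path length: 1 edge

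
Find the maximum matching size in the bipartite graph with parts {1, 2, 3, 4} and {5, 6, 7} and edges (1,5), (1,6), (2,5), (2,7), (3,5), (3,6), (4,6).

Step 1: List the neighbors of each left vertex:
  1: 5, 6
  2: 5, 7
  3: 5, 6
  4: 6

Step 2: Greedily match left vertices, then look for augmenting paths:
  Match 1 -- 5
  Match 2 -- 7
  Match 3 -- 6
  No augmenting path remains.

Step 3: Verify this is maximum:
  Matching size 3 = min(|L|, |R|) = min(4, 3), which is an upper bound, so this matching is maximum.

Maximum matching: {(1,5), (2,7), (3,6)}
Size: 3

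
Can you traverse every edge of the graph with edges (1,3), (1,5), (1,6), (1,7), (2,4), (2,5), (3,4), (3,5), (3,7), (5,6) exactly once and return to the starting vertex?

Step 1: Find the degree of each vertex:
  deg(1) = 4
  deg(2) = 2
  deg(3) = 4
  deg(4) = 2
  deg(5) = 4
  deg(6) = 2
  deg(7) = 2

Step 2: Count vertices with odd degree:
  All vertices have even degree (0 odd-degree vertices)

Step 3: Apply Euler's theorem:
  - Eulerian circuit exists iff graph is connected and all vertices have even degree
  - Eulerian path exists iff graph is connected and has 0 or 2 odd-degree vertices

Graph is connected with 0 odd-degree vertices.
Both Eulerian circuit and Eulerian path exist.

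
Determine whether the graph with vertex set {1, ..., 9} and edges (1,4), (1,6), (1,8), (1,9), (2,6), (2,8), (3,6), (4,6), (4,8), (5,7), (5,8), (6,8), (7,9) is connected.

Step 1: Build adjacency list from edges:
  1: 4, 6, 8, 9
  2: 6, 8
  3: 6
  4: 1, 6, 8
  5: 7, 8
  6: 1, 2, 3, 4, 8
  7: 5, 9
  8: 1, 2, 4, 5, 6
  9: 1, 7

Step 2: Run BFS/DFS from vertex 1:
  Visited: {1, 4, 6, 8, 9, 2, 3, 5, 7}
  Reached 9 of 9 vertices

Step 3: All 9 vertices reached from vertex 1, so the graph is connected.
Answer: Yes, the graph is connected.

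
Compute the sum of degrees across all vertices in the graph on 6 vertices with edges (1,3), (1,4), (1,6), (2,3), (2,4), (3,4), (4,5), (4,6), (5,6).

Step 1: Count edges incident to each vertex:
  deg(1) = 3 (neighbors: 3, 4, 6)
  deg(2) = 2 (neighbors: 3, 4)
  deg(3) = 3 (neighbors: 1, 2, 4)
  deg(4) = 5 (neighbors: 1, 2, 3, 5, 6)
  deg(5) = 2 (neighbors: 4, 6)
  deg(6) = 3 (neighbors: 1, 4, 5)

Step 2: Sum all degrees:
  3 + 2 + 3 + 5 + 2 + 3 = 18

Verification: sum of degrees = 2 * |E| = 2 * 9 = 18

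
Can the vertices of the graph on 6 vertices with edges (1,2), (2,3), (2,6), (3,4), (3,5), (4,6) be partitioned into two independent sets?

Step 1: Attempt 2-coloring using BFS:
  Start at vertex 1, assign color 0
  Color vertex 2 with color 1 (neighbor of 1)
  Color vertex 3 with color 0 (neighbor of 2)
  Color vertex 6 with color 0 (neighbor of 2)
  Color vertex 4 with color 1 (neighbor of 3)
  Color vertex 5 with color 1 (neighbor of 3)

Step 2: 2-coloring succeeded. No conflicts found.
  Set A (color 0): {1, 3, 6}
  Set B (color 1): {2, 4, 5}

The graph is bipartite with partition {1, 3, 6}, {2, 4, 5}.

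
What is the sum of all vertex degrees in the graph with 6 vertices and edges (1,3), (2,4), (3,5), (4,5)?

Step 1: Count edges incident to each vertex:
  deg(1) = 1 (neighbors: 3)
  deg(2) = 1 (neighbors: 4)
  deg(3) = 2 (neighbors: 1, 5)
  deg(4) = 2 (neighbors: 2, 5)
  deg(5) = 2 (neighbors: 3, 4)
  deg(6) = 0 (neighbors: none)

Step 2: Sum all degrees:
  1 + 1 + 2 + 2 + 2 + 0 = 8

Verification: sum of degrees = 2 * |E| = 2 * 4 = 8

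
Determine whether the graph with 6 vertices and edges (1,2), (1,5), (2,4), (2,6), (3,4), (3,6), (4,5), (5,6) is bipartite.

Step 1: Attempt 2-coloring using BFS:
  Start at vertex 1, assign color 0
  Color vertex 2 with color 1 (neighbor of 1)
  Color vertex 5 with color 1 (neighbor of 1)
  Color vertex 4 with color 0 (neighbor of 2)
  Color vertex 6 with color 0 (neighbor of 2)
  Color vertex 3 with color 1 (neighbor of 4)

Step 2: 2-coloring succeeded. No conflicts found.
  Set A (color 0): {1, 4, 6}
  Set B (color 1): {2, 3, 5}

The graph is bipartite with partition {1, 4, 6}, {2, 3, 5}.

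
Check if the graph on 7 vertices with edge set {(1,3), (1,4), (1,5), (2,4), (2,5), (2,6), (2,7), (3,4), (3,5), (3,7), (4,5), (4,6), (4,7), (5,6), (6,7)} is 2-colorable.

Step 1: Attempt 2-coloring using BFS:
  Start at vertex 1, assign color 0
  Color vertex 3 with color 1 (neighbor of 1)
  Color vertex 4 with color 1 (neighbor of 1)
  Color vertex 5 with color 1 (neighbor of 1)

Step 2: Conflict found! Vertices 3 and 4 are adjacent but have the same color.
This means the graph contains an odd cycle.

The graph is NOT bipartite.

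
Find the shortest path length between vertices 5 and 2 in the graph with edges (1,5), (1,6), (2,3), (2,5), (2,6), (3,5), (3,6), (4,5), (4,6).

Step 1: Build adjacency list:
  1: 5, 6
  2: 3, 5, 6
  3: 2, 5, 6
  4: 5, 6
  5: 1, 2, 3, 4
  6: 1, 2, 3, 4

Step 2: BFS from vertex 5 to find shortest path to 2:
  vertex 1 reached at distance 1
  vertex 2 reached at distance 1

Step 3: Shortest path: 5 -> 2
Path length: 1 edge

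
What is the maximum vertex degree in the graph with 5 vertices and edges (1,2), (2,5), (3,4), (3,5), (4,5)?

Step 1: Count edges incident to each vertex:
  deg(1) = 1 (neighbors: 2)
  deg(2) = 2 (neighbors: 1, 5)
  deg(3) = 2 (neighbors: 4, 5)
  deg(4) = 2 (neighbors: 3, 5)
  deg(5) = 3 (neighbors: 2, 3, 4)

Step 2: Find maximum:
  max(1, 2, 2, 2, 3) = 3 (vertex 5)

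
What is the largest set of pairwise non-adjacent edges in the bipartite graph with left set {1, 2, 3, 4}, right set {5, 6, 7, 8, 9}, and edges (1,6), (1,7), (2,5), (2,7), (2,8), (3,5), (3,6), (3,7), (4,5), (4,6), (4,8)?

Step 1: List the neighbors of each left vertex:
  1: 6, 7
  2: 5, 7, 8
  3: 5, 6, 7
  4: 5, 6, 8

Step 2: Greedily match left vertices, then look for augmenting paths:
  Match 1 -- 6
  Match 2 -- 5
  Match 3 -- 7
  Match 4 -- 8
  No augmenting path remains.

Step 3: Verify this is maximum:
  Matching size 4 = min(|L|, |R|) = min(4, 5), which is an upper bound, so this matching is maximum.

Maximum matching: {(1,6), (2,5), (3,7), (4,8)}
Size: 4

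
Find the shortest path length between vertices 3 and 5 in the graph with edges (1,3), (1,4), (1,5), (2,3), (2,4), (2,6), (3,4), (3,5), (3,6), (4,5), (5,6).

Step 1: Build adjacency list:
  1: 3, 4, 5
  2: 3, 4, 6
  3: 1, 2, 4, 5, 6
  4: 1, 2, 3, 5
  5: 1, 3, 4, 6
  6: 2, 3, 5

Step 2: BFS from vertex 3 to find shortest path to 5:
  vertex 1 reached at distance 1
  vertex 2 reached at distance 1
  vertex 4 reached at distance 1
  vertex 5 reached at distance 1

Step 3: Shortest path: 3 -> 5
Path length: 1 edge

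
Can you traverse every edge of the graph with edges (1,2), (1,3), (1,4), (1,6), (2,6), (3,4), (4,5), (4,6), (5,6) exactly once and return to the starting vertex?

Step 1: Find the degree of each vertex:
  deg(1) = 4
  deg(2) = 2
  deg(3) = 2
  deg(4) = 4
  deg(5) = 2
  deg(6) = 4

Step 2: Count vertices with odd degree:
  All vertices have even degree (0 odd-degree vertices)

Step 3: Apply Euler's theorem:
  - Eulerian circuit exists iff graph is connected and all vertices have even degree
  - Eulerian path exists iff graph is connected and has 0 or 2 odd-degree vertices

Graph is connected with 0 odd-degree vertices.
Both Eulerian circuit and Eulerian path exist.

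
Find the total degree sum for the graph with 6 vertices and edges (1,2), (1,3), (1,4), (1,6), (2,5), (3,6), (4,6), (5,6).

Step 1: Count edges incident to each vertex:
  deg(1) = 4 (neighbors: 2, 3, 4, 6)
  deg(2) = 2 (neighbors: 1, 5)
  deg(3) = 2 (neighbors: 1, 6)
  deg(4) = 2 (neighbors: 1, 6)
  deg(5) = 2 (neighbors: 2, 6)
  deg(6) = 4 (neighbors: 1, 3, 4, 5)

Step 2: Sum all degrees:
  4 + 2 + 2 + 2 + 2 + 4 = 16

Verification: sum of degrees = 2 * |E| = 2 * 8 = 16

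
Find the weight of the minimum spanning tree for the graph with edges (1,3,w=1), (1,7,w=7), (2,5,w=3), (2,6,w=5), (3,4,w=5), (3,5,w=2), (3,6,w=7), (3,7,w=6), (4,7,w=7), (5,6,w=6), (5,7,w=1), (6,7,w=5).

Apply Kruskal's algorithm (sort edges by weight, add if no cycle):

Sorted edges by weight:
  (1,3) w=1
  (5,7) w=1
  (3,5) w=2
  (2,5) w=3
  (2,6) w=5
  (3,4) w=5
  (6,7) w=5
  (3,7) w=6
  (5,6) w=6
  (1,7) w=7
  (3,6) w=7
  (4,7) w=7

Add edge (1,3) w=1 -- no cycle. Running total: 1
Add edge (5,7) w=1 -- no cycle. Running total: 2
Add edge (3,5) w=2 -- no cycle. Running total: 4
Add edge (2,5) w=3 -- no cycle. Running total: 7
Add edge (2,6) w=5 -- no cycle. Running total: 12
Add edge (3,4) w=5 -- no cycle. Running total: 17

MST edges: (1,3,w=1), (5,7,w=1), (3,5,w=2), (2,5,w=3), (2,6,w=5), (3,4,w=5)
Total MST weight: 1 + 1 + 2 + 3 + 5 + 5 = 17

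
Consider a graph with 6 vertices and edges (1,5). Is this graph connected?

Step 1: Build adjacency list from edges:
  1: 5
  2: (none)
  3: (none)
  4: (none)
  5: 1
  6: (none)

Step 2: Run BFS/DFS from vertex 1:
  Visited: {1, 5}
  Reached 2 of 6 vertices

Step 3: Only 2 of 6 vertices reached. Graph is disconnected.
Connected components: {1, 5}, {2}, {3}, {4}, {6}
Answer: No, the graph is not connected (5 components).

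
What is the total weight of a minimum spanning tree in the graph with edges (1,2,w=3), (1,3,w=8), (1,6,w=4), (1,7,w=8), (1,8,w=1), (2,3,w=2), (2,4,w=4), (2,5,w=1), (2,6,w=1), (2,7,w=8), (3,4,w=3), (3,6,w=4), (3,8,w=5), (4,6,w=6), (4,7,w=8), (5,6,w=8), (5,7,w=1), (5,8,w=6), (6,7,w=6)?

Apply Kruskal's algorithm (sort edges by weight, add if no cycle):

Sorted edges by weight:
  (1,8) w=1
  (2,6) w=1
  (2,5) w=1
  (5,7) w=1
  (2,3) w=2
  (1,2) w=3
  (3,4) w=3
  (1,6) w=4
  (2,4) w=4
  (3,6) w=4
  (3,8) w=5
  (4,6) w=6
  (5,8) w=6
  (6,7) w=6
  (1,7) w=8
  (1,3) w=8
  (2,7) w=8
  (4,7) w=8
  (5,6) w=8

Add edge (1,8) w=1 -- no cycle. Running total: 1
Add edge (2,6) w=1 -- no cycle. Running total: 2
Add edge (2,5) w=1 -- no cycle. Running total: 3
Add edge (5,7) w=1 -- no cycle. Running total: 4
Add edge (2,3) w=2 -- no cycle. Running total: 6
Add edge (1,2) w=3 -- no cycle. Running total: 9
Add edge (3,4) w=3 -- no cycle. Running total: 12

MST edges: (1,8,w=1), (2,6,w=1), (2,5,w=1), (5,7,w=1), (2,3,w=2), (1,2,w=3), (3,4,w=3)
Total MST weight: 1 + 1 + 1 + 1 + 2 + 3 + 3 = 12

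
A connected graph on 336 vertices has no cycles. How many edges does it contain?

A tree on n vertices always has exactly n - 1 edges.
For n = 336: edges = 336 - 1 = 335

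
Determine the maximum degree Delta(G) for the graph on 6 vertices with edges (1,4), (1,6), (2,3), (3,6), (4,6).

Step 1: Count edges incident to each vertex:
  deg(1) = 2 (neighbors: 4, 6)
  deg(2) = 1 (neighbors: 3)
  deg(3) = 2 (neighbors: 2, 6)
  deg(4) = 2 (neighbors: 1, 6)
  deg(5) = 0 (neighbors: none)
  deg(6) = 3 (neighbors: 1, 3, 4)

Step 2: Find maximum:
  max(2, 1, 2, 2, 0, 3) = 3 (vertex 6)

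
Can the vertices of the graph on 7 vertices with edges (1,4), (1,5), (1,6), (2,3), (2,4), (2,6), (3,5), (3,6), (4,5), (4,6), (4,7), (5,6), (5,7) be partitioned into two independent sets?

Step 1: Attempt 2-coloring using BFS:
  Start at vertex 1, assign color 0
  Color vertex 4 with color 1 (neighbor of 1)
  Color vertex 5 with color 1 (neighbor of 1)
  Color vertex 6 with color 1 (neighbor of 1)
  Color vertex 2 with color 0 (neighbor of 4)

Step 2: Conflict found! Vertices 4 and 5 are adjacent but have the same color.
This means the graph contains an odd cycle.

The graph is NOT bipartite.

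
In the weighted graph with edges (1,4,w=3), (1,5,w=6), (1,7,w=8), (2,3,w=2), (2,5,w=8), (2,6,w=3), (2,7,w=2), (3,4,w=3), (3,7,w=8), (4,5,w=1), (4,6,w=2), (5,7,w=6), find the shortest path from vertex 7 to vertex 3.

Step 1: Build adjacency list with weights:
  1: 4(w=3), 5(w=6), 7(w=8)
  2: 3(w=2), 5(w=8), 6(w=3), 7(w=2)
  3: 2(w=2), 4(w=3), 7(w=8)
  4: 1(w=3), 3(w=3), 5(w=1), 6(w=2)
  5: 1(w=6), 2(w=8), 4(w=1), 7(w=6)
  6: 2(w=3), 4(w=2)
  7: 1(w=8), 2(w=2), 3(w=8), 5(w=6)

Step 2: Apply Dijkstra's algorithm from vertex 7:
  Visit vertex 7 (distance=0)
    Update dist[1] = 8
    Update dist[2] = 2
    Update dist[3] = 8
    Update dist[5] = 6
  Visit vertex 2 (distance=2)
    Update dist[3] = 4
    Update dist[6] = 5
  Visit vertex 3 (distance=4)
    Update dist[4] = 7

Step 3: Shortest path: 7 -> 2 -> 3
Total weight: 2 + 2 = 4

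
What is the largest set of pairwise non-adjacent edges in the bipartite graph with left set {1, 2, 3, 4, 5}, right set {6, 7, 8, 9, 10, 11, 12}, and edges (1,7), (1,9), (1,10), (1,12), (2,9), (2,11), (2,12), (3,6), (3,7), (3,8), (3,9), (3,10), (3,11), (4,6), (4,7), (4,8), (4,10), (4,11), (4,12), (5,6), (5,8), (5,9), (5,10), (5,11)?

Step 1: List the neighbors of each left vertex:
  1: 7, 9, 10, 12
  2: 9, 11, 12
  3: 6, 7, 8, 9, 10, 11
  4: 6, 7, 8, 10, 11, 12
  5: 6, 8, 9, 10, 11

Step 2: Greedily match left vertices, then look for augmenting paths:
  Match 1 -- 7
  Match 2 -- 9
  Match 3 -- 6
  Match 4 -- 8
  Match 5 -- 10
  No augmenting path remains.

Step 3: Verify this is maximum:
  Matching size 5 = min(|L|, |R|) = min(5, 7), which is an upper bound, so this matching is maximum.

Maximum matching: {(1,7), (2,9), (3,6), (4,8), (5,10)}
Size: 5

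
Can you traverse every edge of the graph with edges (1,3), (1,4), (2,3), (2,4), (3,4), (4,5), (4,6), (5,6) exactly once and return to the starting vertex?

Step 1: Find the degree of each vertex:
  deg(1) = 2
  deg(2) = 2
  deg(3) = 3
  deg(4) = 5
  deg(5) = 2
  deg(6) = 2

Step 2: Count vertices with odd degree:
  Odd-degree vertices: 3, 4 (2 total)

Step 3: Apply Euler's theorem:
  - Eulerian circuit exists iff graph is connected and all vertices have even degree
  - Eulerian path exists iff graph is connected and has 0 or 2 odd-degree vertices

Graph is connected with exactly 2 odd-degree vertices (3, 4).
Eulerian path exists (starting and ending at the odd-degree vertices), but no Eulerian circuit.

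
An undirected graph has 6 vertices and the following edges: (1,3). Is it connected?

Step 1: Build adjacency list from edges:
  1: 3
  2: (none)
  3: 1
  4: (none)
  5: (none)
  6: (none)

Step 2: Run BFS/DFS from vertex 1:
  Visited: {1, 3}
  Reached 2 of 6 vertices

Step 3: Only 2 of 6 vertices reached. Graph is disconnected.
Connected components: {1, 3}, {2}, {4}, {5}, {6}
Answer: No, the graph is not connected (5 components).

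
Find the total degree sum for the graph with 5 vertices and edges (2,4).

Step 1: Count edges incident to each vertex:
  deg(1) = 0 (neighbors: none)
  deg(2) = 1 (neighbors: 4)
  deg(3) = 0 (neighbors: none)
  deg(4) = 1 (neighbors: 2)
  deg(5) = 0 (neighbors: none)

Step 2: Sum all degrees:
  0 + 1 + 0 + 1 + 0 = 2

Verification: sum of degrees = 2 * |E| = 2 * 1 = 2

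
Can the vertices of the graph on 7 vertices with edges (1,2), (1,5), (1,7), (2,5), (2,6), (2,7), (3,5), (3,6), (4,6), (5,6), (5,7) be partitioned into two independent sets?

Step 1: Attempt 2-coloring using BFS:
  Start at vertex 1, assign color 0
  Color vertex 2 with color 1 (neighbor of 1)
  Color vertex 5 with color 1 (neighbor of 1)
  Color vertex 7 with color 1 (neighbor of 1)

Step 2: Conflict found! Vertices 2 and 5 are adjacent but have the same color.
This means the graph contains an odd cycle.

The graph is NOT bipartite.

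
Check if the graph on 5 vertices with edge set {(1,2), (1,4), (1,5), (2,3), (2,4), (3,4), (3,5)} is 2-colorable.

Step 1: Attempt 2-coloring using BFS:
  Start at vertex 1, assign color 0
  Color vertex 2 with color 1 (neighbor of 1)
  Color vertex 4 with color 1 (neighbor of 1)
  Color vertex 5 with color 1 (neighbor of 1)
  Color vertex 3 with color 0 (neighbor of 2)

Step 2: Conflict found! Vertices 2 and 4 are adjacent but have the same color.
This means the graph contains an odd cycle.

The graph is NOT bipartite.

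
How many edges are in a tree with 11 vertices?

A tree on n vertices always has exactly n - 1 edges.
For n = 11: edges = 11 - 1 = 10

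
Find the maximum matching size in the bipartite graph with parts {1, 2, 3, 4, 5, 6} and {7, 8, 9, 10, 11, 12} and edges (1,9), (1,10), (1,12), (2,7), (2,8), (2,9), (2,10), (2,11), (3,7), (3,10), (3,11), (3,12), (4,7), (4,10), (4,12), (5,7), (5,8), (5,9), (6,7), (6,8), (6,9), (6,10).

Step 1: List the neighbors of each left vertex:
  1: 9, 10, 12
  2: 7, 8, 9, 10, 11
  3: 7, 10, 11, 12
  4: 7, 10, 12
  5: 7, 8, 9
  6: 7, 8, 9, 10

Step 2: Greedily match left vertices, then look for augmenting paths:
  Match 1 -- 9
  Match 2 -- 11
  Match 3 -- 10
  Match 4 -- 12
  Match 5 -- 8
  Match 6 -- 7
  No augmenting path remains.

Step 3: Verify this is maximum:
  Matching size 6 = min(|L|, |R|) = min(6, 6), which is an upper bound, so this matching is maximum.

Maximum matching: {(1,9), (2,11), (3,10), (4,12), (5,8), (6,7)}
Size: 6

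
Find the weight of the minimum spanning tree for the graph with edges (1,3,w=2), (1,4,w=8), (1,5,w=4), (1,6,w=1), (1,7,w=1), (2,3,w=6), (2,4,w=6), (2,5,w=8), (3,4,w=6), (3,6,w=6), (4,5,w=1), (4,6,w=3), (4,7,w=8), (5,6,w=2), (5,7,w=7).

Apply Kruskal's algorithm (sort edges by weight, add if no cycle):

Sorted edges by weight:
  (1,6) w=1
  (1,7) w=1
  (4,5) w=1
  (1,3) w=2
  (5,6) w=2
  (4,6) w=3
  (1,5) w=4
  (2,3) w=6
  (2,4) w=6
  (3,4) w=6
  (3,6) w=6
  (5,7) w=7
  (1,4) w=8
  (2,5) w=8
  (4,7) w=8

Add edge (1,6) w=1 -- no cycle. Running total: 1
Add edge (1,7) w=1 -- no cycle. Running total: 2
Add edge (4,5) w=1 -- no cycle. Running total: 3
Add edge (1,3) w=2 -- no cycle. Running total: 5
Add edge (5,6) w=2 -- no cycle. Running total: 7
Skip edge (4,6) w=3 -- would create cycle
Skip edge (1,5) w=4 -- would create cycle
Add edge (2,3) w=6 -- no cycle. Running total: 13

MST edges: (1,6,w=1), (1,7,w=1), (4,5,w=1), (1,3,w=2), (5,6,w=2), (2,3,w=6)
Total MST weight: 1 + 1 + 1 + 2 + 2 + 6 = 13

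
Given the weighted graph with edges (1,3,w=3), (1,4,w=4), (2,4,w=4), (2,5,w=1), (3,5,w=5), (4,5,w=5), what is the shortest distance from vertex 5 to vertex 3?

Step 1: Build adjacency list with weights:
  1: 3(w=3), 4(w=4)
  2: 4(w=4), 5(w=1)
  3: 1(w=3), 5(w=5)
  4: 1(w=4), 2(w=4), 5(w=5)
  5: 2(w=1), 3(w=5), 4(w=5)

Step 2: Apply Dijkstra's algorithm from vertex 5:
  Visit vertex 5 (distance=0)
    Update dist[2] = 1
    Update dist[3] = 5
    Update dist[4] = 5
  Visit vertex 2 (distance=1)
  Visit vertex 3 (distance=5)
    Update dist[1] = 8

Step 3: Shortest path: 5 -> 3
Total weight: 5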